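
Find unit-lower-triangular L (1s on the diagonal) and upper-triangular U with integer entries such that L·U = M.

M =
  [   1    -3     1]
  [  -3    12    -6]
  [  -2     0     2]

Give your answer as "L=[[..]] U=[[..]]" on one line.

L=[[1,0,0],[-3,1,0],[-2,-2,1]] U=[[1,-3,1],[0,3,-3],[0,0,-2]]

  r1 -= -3·r0 → [0,3,-3]
  r2 -= -2·r0 → [0,-6,4]
  r2 -= -2·r1 → [0,0,-2]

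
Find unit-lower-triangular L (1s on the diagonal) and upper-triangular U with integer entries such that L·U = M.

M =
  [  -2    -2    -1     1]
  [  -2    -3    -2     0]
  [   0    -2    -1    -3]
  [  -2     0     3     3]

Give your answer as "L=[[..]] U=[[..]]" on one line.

  R1 -= 1·R0 → [0,-1,-1,-1]
  R2 -= 0·R0 → [0,-2,-1,-3]
  R3 -= 1·R0 → [0,2,4,2]
  R2 -= 2·R1 → [0,0,1,-1]
  R3 -= -2·R1 → [0,0,2,0]
  R3 -= 2·R2 → [0,0,0,2]

L=[[1,0,0,0],[1,1,0,0],[0,2,1,0],[1,-2,2,1]] U=[[-2,-2,-1,1],[0,-1,-1,-1],[0,0,1,-1],[0,0,0,2]]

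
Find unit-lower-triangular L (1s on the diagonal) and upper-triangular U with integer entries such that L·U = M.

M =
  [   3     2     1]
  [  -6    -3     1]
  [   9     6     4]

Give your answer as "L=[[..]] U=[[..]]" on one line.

L=[[1,0,0],[-2,1,0],[3,0,1]] U=[[3,2,1],[0,1,3],[0,0,1]]

  R1 -= -2·R0 → [0,1,3]
  R2 -= 3·R0 → [0,0,1]
  R2 -= 0·R1 → [0,0,1]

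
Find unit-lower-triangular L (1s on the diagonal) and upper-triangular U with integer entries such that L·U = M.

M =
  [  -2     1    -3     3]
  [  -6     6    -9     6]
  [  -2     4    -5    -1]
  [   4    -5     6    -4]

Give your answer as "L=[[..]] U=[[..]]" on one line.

  r1 -= 3·r0 → [0,3,0,-3]
  r2 -= 1·r0 → [0,3,-2,-4]
  r3 -= -2·r0 → [0,-3,0,2]
  r2 -= 1·r1 → [0,0,-2,-1]
  r3 -= -1·r1 → [0,0,0,-1]
  r3 -= 0·r2 → [0,0,0,-1]

L=[[1,0,0,0],[3,1,0,0],[1,1,1,0],[-2,-1,0,1]] U=[[-2,1,-3,3],[0,3,0,-3],[0,0,-2,-1],[0,0,0,-1]]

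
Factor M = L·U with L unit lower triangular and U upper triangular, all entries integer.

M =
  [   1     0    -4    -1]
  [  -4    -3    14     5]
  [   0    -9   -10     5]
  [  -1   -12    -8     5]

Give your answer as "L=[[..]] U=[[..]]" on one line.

  r1 -= -4·r0 → [0,-3,-2,1]
  r2 -= 0·r0 → [0,-9,-10,5]
  r3 -= -1·r0 → [0,-12,-12,4]
  r2 -= 3·r1 → [0,0,-4,2]
  r3 -= 4·r1 → [0,0,-4,0]
  r3 -= 1·r2 → [0,0,0,-2]

L=[[1,0,0,0],[-4,1,0,0],[0,3,1,0],[-1,4,1,1]] U=[[1,0,-4,-1],[0,-3,-2,1],[0,0,-4,2],[0,0,0,-2]]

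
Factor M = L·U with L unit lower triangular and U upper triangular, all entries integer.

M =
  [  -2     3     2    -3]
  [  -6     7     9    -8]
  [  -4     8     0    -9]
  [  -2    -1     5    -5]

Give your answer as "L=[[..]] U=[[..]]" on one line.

  row1 -= 3·row0 → [0,-2,3,1]
  row2 -= 2·row0 → [0,2,-4,-3]
  row3 -= 1·row0 → [0,-4,3,-2]
  row2 -= -1·row1 → [0,0,-1,-2]
  row3 -= 2·row1 → [0,0,-3,-4]
  row3 -= 3·row2 → [0,0,0,2]

L=[[1,0,0,0],[3,1,0,0],[2,-1,1,0],[1,2,3,1]] U=[[-2,3,2,-3],[0,-2,3,1],[0,0,-1,-2],[0,0,0,2]]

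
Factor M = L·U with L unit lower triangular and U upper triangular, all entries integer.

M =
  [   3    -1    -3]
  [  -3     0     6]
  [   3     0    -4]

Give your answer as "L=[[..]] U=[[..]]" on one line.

  r1 -= -1·r0 → [0,-1,3]
  r2 -= 1·r0 → [0,1,-1]
  r2 -= -1·r1 → [0,0,2]

L=[[1,0,0],[-1,1,0],[1,-1,1]] U=[[3,-1,-3],[0,-1,3],[0,0,2]]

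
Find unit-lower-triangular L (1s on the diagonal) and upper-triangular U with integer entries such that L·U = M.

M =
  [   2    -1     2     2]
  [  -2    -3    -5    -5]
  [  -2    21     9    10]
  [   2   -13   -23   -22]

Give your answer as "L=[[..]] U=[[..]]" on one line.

  row1 -= -1·row0 → [0,-4,-3,-3]
  row2 -= -1·row0 → [0,20,11,12]
  row3 -= 1·row0 → [0,-12,-25,-24]
  row2 -= -5·row1 → [0,0,-4,-3]
  row3 -= 3·row1 → [0,0,-16,-15]
  row3 -= 4·row2 → [0,0,0,-3]

L=[[1,0,0,0],[-1,1,0,0],[-1,-5,1,0],[1,3,4,1]] U=[[2,-1,2,2],[0,-4,-3,-3],[0,0,-4,-3],[0,0,0,-3]]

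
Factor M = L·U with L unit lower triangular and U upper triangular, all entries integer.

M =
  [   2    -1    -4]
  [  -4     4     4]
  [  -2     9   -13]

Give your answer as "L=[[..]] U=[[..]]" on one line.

L=[[1,0,0],[-2,1,0],[-1,4,1]] U=[[2,-1,-4],[0,2,-4],[0,0,-1]]

  R1 -= -2·R0 → [0,2,-4]
  R2 -= -1·R0 → [0,8,-17]
  R2 -= 4·R1 → [0,0,-1]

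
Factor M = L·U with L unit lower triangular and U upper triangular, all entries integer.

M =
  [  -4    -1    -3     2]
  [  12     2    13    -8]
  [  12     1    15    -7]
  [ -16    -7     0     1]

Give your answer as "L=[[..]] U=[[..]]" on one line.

L=[[1,0,0,0],[-3,1,0,0],[-3,2,1,0],[4,3,0,1]] U=[[-4,-1,-3,2],[0,-1,4,-2],[0,0,-2,3],[0,0,0,-1]]

  R1 -= -3·R0 → [0,-1,4,-2]
  R2 -= -3·R0 → [0,-2,6,-1]
  R3 -= 4·R0 → [0,-3,12,-7]
  R2 -= 2·R1 → [0,0,-2,3]
  R3 -= 3·R1 → [0,0,0,-1]
  R3 -= 0·R2 → [0,0,0,-1]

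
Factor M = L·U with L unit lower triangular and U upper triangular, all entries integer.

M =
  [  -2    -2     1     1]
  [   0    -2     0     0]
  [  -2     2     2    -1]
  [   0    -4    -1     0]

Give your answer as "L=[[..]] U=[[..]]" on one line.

  r1 -= 0·r0 → [0,-2,0,0]
  r2 -= 1·r0 → [0,4,1,-2]
  r3 -= 0·r0 → [0,-4,-1,0]
  r2 -= -2·r1 → [0,0,1,-2]
  r3 -= 2·r1 → [0,0,-1,0]
  r3 -= -1·r2 → [0,0,0,-2]

L=[[1,0,0,0],[0,1,0,0],[1,-2,1,0],[0,2,-1,1]] U=[[-2,-2,1,1],[0,-2,0,0],[0,0,1,-2],[0,0,0,-2]]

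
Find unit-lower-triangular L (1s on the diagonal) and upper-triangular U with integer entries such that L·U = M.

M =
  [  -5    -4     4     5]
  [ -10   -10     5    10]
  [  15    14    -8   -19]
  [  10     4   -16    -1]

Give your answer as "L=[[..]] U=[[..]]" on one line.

L=[[1,0,0,0],[2,1,0,0],[-3,-1,1,0],[-2,2,-2,1]] U=[[-5,-4,4,5],[0,-2,-3,0],[0,0,1,-4],[0,0,0,1]]

  r1 -= 2·r0 → [0,-2,-3,0]
  r2 -= -3·r0 → [0,2,4,-4]
  r3 -= -2·r0 → [0,-4,-8,9]
  r2 -= -1·r1 → [0,0,1,-4]
  r3 -= 2·r1 → [0,0,-2,9]
  r3 -= -2·r2 → [0,0,0,1]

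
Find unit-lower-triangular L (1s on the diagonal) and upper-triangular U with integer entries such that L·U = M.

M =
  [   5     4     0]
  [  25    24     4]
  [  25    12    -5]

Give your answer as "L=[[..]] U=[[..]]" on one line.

  r1 -= 5·r0 → [0,4,4]
  r2 -= 5·r0 → [0,-8,-5]
  r2 -= -2·r1 → [0,0,3]

L=[[1,0,0],[5,1,0],[5,-2,1]] U=[[5,4,0],[0,4,4],[0,0,3]]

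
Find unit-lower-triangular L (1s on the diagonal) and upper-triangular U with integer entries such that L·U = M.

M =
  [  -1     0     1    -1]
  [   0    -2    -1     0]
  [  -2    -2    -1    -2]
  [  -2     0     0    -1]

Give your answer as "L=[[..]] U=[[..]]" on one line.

  r1 -= 0·r0 → [0,-2,-1,0]
  r2 -= 2·r0 → [0,-2,-3,0]
  r3 -= 2·r0 → [0,0,-2,1]
  r2 -= 1·r1 → [0,0,-2,0]
  r3 -= 0·r1 → [0,0,-2,1]
  r3 -= 1·r2 → [0,0,0,1]

L=[[1,0,0,0],[0,1,0,0],[2,1,1,0],[2,0,1,1]] U=[[-1,0,1,-1],[0,-2,-1,0],[0,0,-2,0],[0,0,0,1]]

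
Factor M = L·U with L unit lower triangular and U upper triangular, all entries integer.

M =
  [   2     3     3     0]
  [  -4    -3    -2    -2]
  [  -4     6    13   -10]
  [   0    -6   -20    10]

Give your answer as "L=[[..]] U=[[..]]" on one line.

L=[[1,0,0,0],[-2,1,0,0],[-2,4,1,0],[0,-2,-4,1]] U=[[2,3,3,0],[0,3,4,-2],[0,0,3,-2],[0,0,0,-2]]

  row1 -= -2·row0 → [0,3,4,-2]
  row2 -= -2·row0 → [0,12,19,-10]
  row3 -= 0·row0 → [0,-6,-20,10]
  row2 -= 4·row1 → [0,0,3,-2]
  row3 -= -2·row1 → [0,0,-12,6]
  row3 -= -4·row2 → [0,0,0,-2]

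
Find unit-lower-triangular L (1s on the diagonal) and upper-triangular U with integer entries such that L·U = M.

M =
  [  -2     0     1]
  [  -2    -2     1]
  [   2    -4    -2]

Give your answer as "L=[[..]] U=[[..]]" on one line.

L=[[1,0,0],[1,1,0],[-1,2,1]] U=[[-2,0,1],[0,-2,0],[0,0,-1]]

  r1 -= 1·r0 → [0,-2,0]
  r2 -= -1·r0 → [0,-4,-1]
  r2 -= 2·r1 → [0,0,-1]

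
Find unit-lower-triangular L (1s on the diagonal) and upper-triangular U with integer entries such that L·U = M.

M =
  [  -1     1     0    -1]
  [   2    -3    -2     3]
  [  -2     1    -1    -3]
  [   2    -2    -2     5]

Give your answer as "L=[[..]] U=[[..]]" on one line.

L=[[1,0,0,0],[-2,1,0,0],[2,1,1,0],[-2,0,-2,1]] U=[[-1,1,0,-1],[0,-1,-2,1],[0,0,1,-2],[0,0,0,-1]]

  R1 -= -2·R0 → [0,-1,-2,1]
  R2 -= 2·R0 → [0,-1,-1,-1]
  R3 -= -2·R0 → [0,0,-2,3]
  R2 -= 1·R1 → [0,0,1,-2]
  R3 -= 0·R1 → [0,0,-2,3]
  R3 -= -2·R2 → [0,0,0,-1]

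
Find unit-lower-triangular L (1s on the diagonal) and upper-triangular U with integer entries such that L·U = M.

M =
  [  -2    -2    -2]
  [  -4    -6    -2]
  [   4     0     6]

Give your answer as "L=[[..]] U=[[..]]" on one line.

L=[[1,0,0],[2,1,0],[-2,2,1]] U=[[-2,-2,-2],[0,-2,2],[0,0,-2]]

  row1 -= 2·row0 → [0,-2,2]
  row2 -= -2·row0 → [0,-4,2]
  row2 -= 2·row1 → [0,0,-2]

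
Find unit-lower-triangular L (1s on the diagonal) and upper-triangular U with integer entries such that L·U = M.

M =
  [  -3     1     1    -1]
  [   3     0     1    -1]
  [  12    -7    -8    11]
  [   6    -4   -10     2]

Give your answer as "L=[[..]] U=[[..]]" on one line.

L=[[1,0,0,0],[-1,1,0,0],[-4,-3,1,0],[-2,-2,-2,1]] U=[[-3,1,1,-1],[0,1,2,-2],[0,0,2,1],[0,0,0,-2]]

  r1 -= -1·r0 → [0,1,2,-2]
  r2 -= -4·r0 → [0,-3,-4,7]
  r3 -= -2·r0 → [0,-2,-8,0]
  r2 -= -3·r1 → [0,0,2,1]
  r3 -= -2·r1 → [0,0,-4,-4]
  r3 -= -2·r2 → [0,0,0,-2]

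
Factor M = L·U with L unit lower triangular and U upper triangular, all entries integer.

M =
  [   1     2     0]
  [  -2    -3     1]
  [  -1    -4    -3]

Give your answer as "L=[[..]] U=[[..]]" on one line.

L=[[1,0,0],[-2,1,0],[-1,-2,1]] U=[[1,2,0],[0,1,1],[0,0,-1]]

  r1 -= -2·r0 → [0,1,1]
  r2 -= -1·r0 → [0,-2,-3]
  r2 -= -2·r1 → [0,0,-1]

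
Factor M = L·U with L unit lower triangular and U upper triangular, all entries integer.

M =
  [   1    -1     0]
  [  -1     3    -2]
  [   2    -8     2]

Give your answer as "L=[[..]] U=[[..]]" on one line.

  r1 -= -1·r0 → [0,2,-2]
  r2 -= 2·r0 → [0,-6,2]
  r2 -= -3·r1 → [0,0,-4]

L=[[1,0,0],[-1,1,0],[2,-3,1]] U=[[1,-1,0],[0,2,-2],[0,0,-4]]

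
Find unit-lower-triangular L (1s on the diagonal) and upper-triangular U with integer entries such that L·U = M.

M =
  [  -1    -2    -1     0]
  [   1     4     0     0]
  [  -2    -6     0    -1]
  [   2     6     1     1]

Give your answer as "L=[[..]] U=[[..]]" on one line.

  R1 -= -1·R0 → [0,2,-1,0]
  R2 -= 2·R0 → [0,-2,2,-1]
  R3 -= -2·R0 → [0,2,-1,1]
  R2 -= -1·R1 → [0,0,1,-1]
  R3 -= 1·R1 → [0,0,0,1]
  R3 -= 0·R2 → [0,0,0,1]

L=[[1,0,0,0],[-1,1,0,0],[2,-1,1,0],[-2,1,0,1]] U=[[-1,-2,-1,0],[0,2,-1,0],[0,0,1,-1],[0,0,0,1]]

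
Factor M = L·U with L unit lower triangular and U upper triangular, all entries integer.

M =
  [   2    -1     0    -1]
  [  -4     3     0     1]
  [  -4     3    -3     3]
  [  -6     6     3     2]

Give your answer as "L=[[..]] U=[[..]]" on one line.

  r1 -= -2·r0 → [0,1,0,-1]
  r2 -= -2·r0 → [0,1,-3,1]
  r3 -= -3·r0 → [0,3,3,-1]
  r2 -= 1·r1 → [0,0,-3,2]
  r3 -= 3·r1 → [0,0,3,2]
  r3 -= -1·r2 → [0,0,0,4]

L=[[1,0,0,0],[-2,1,0,0],[-2,1,1,0],[-3,3,-1,1]] U=[[2,-1,0,-1],[0,1,0,-1],[0,0,-3,2],[0,0,0,4]]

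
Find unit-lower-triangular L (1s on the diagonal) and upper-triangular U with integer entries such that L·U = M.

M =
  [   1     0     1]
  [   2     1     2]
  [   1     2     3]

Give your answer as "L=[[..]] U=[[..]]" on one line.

L=[[1,0,0],[2,1,0],[1,2,1]] U=[[1,0,1],[0,1,0],[0,0,2]]

  R1 -= 2·R0 → [0,1,0]
  R2 -= 1·R0 → [0,2,2]
  R2 -= 2·R1 → [0,0,2]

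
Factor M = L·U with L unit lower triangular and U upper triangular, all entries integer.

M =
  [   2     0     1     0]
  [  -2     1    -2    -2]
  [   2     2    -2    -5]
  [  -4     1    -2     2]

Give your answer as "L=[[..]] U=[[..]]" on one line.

L=[[1,0,0,0],[-1,1,0,0],[1,2,1,0],[-2,1,-1,1]] U=[[2,0,1,0],[0,1,-1,-2],[0,0,-1,-1],[0,0,0,3]]

  R1 -= -1·R0 → [0,1,-1,-2]
  R2 -= 1·R0 → [0,2,-3,-5]
  R3 -= -2·R0 → [0,1,0,2]
  R2 -= 2·R1 → [0,0,-1,-1]
  R3 -= 1·R1 → [0,0,1,4]
  R3 -= -1·R2 → [0,0,0,3]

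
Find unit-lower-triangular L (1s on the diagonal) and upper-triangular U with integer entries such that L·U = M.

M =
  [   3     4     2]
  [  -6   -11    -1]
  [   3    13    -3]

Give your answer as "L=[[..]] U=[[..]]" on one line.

L=[[1,0,0],[-2,1,0],[1,-3,1]] U=[[3,4,2],[0,-3,3],[0,0,4]]

  r1 -= -2·r0 → [0,-3,3]
  r2 -= 1·r0 → [0,9,-5]
  r2 -= -3·r1 → [0,0,4]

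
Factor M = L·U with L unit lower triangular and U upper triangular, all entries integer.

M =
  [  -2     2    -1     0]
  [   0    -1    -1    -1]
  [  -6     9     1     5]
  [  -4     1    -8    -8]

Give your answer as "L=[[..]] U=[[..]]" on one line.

L=[[1,0,0,0],[0,1,0,0],[3,-3,1,0],[2,3,-3,1]] U=[[-2,2,-1,0],[0,-1,-1,-1],[0,0,1,2],[0,0,0,1]]

  r1 -= 0·r0 → [0,-1,-1,-1]
  r2 -= 3·r0 → [0,3,4,5]
  r3 -= 2·r0 → [0,-3,-6,-8]
  r2 -= -3·r1 → [0,0,1,2]
  r3 -= 3·r1 → [0,0,-3,-5]
  r3 -= -3·r2 → [0,0,0,1]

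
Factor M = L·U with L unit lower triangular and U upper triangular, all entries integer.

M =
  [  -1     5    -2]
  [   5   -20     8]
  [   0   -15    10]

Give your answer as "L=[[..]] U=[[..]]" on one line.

L=[[1,0,0],[-5,1,0],[0,-3,1]] U=[[-1,5,-2],[0,5,-2],[0,0,4]]

  r1 -= -5·r0 → [0,5,-2]
  r2 -= 0·r0 → [0,-15,10]
  r2 -= -3·r1 → [0,0,4]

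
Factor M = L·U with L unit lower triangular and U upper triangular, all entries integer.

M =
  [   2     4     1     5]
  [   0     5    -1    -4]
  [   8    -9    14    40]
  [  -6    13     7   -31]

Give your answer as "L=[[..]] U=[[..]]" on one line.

  R1 -= 0·R0 → [0,5,-1,-4]
  R2 -= 4·R0 → [0,-25,10,20]
  R3 -= -3·R0 → [0,25,10,-16]
  R2 -= -5·R1 → [0,0,5,0]
  R3 -= 5·R1 → [0,0,15,4]
  R3 -= 3·R2 → [0,0,0,4]

L=[[1,0,0,0],[0,1,0,0],[4,-5,1,0],[-3,5,3,1]] U=[[2,4,1,5],[0,5,-1,-4],[0,0,5,0],[0,0,0,4]]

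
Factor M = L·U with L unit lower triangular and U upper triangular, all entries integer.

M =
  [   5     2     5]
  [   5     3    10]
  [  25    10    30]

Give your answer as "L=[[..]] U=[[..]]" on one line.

  R1 -= 1·R0 → [0,1,5]
  R2 -= 5·R0 → [0,0,5]
  R2 -= 0·R1 → [0,0,5]

L=[[1,0,0],[1,1,0],[5,0,1]] U=[[5,2,5],[0,1,5],[0,0,5]]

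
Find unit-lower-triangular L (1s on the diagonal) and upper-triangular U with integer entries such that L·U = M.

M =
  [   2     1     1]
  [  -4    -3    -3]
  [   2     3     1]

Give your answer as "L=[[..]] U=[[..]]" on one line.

L=[[1,0,0],[-2,1,0],[1,-2,1]] U=[[2,1,1],[0,-1,-1],[0,0,-2]]

  R1 -= -2·R0 → [0,-1,-1]
  R2 -= 1·R0 → [0,2,0]
  R2 -= -2·R1 → [0,0,-2]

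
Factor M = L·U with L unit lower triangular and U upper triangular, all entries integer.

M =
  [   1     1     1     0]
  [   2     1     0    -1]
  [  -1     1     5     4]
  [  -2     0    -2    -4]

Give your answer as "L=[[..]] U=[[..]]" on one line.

  r1 -= 2·r0 → [0,-1,-2,-1]
  r2 -= -1·r0 → [0,2,6,4]
  r3 -= -2·r0 → [0,2,0,-4]
  r2 -= -2·r1 → [0,0,2,2]
  r3 -= -2·r1 → [0,0,-4,-6]
  r3 -= -2·r2 → [0,0,0,-2]

L=[[1,0,0,0],[2,1,0,0],[-1,-2,1,0],[-2,-2,-2,1]] U=[[1,1,1,0],[0,-1,-2,-1],[0,0,2,2],[0,0,0,-2]]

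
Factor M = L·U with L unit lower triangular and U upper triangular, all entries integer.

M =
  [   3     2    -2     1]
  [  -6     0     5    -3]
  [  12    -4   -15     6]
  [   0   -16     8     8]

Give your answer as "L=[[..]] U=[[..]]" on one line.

  R1 -= -2·R0 → [0,4,1,-1]
  R2 -= 4·R0 → [0,-12,-7,2]
  R3 -= 0·R0 → [0,-16,8,8]
  R2 -= -3·R1 → [0,0,-4,-1]
  R3 -= -4·R1 → [0,0,12,4]
  R3 -= -3·R2 → [0,0,0,1]

L=[[1,0,0,0],[-2,1,0,0],[4,-3,1,0],[0,-4,-3,1]] U=[[3,2,-2,1],[0,4,1,-1],[0,0,-4,-1],[0,0,0,1]]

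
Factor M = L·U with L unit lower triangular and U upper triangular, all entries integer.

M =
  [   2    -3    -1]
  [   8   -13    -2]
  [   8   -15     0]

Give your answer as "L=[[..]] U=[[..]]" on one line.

  r1 -= 4·r0 → [0,-1,2]
  r2 -= 4·r0 → [0,-3,4]
  r2 -= 3·r1 → [0,0,-2]

L=[[1,0,0],[4,1,0],[4,3,1]] U=[[2,-3,-1],[0,-1,2],[0,0,-2]]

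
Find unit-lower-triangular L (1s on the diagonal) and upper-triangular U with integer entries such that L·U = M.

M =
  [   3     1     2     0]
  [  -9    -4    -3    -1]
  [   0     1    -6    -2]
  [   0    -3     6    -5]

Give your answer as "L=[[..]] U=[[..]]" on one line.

  R1 -= -3·R0 → [0,-1,3,-1]
  R2 -= 0·R0 → [0,1,-6,-2]
  R3 -= 0·R0 → [0,-3,6,-5]
  R2 -= -1·R1 → [0,0,-3,-3]
  R3 -= 3·R1 → [0,0,-3,-2]
  R3 -= 1·R2 → [0,0,0,1]

L=[[1,0,0,0],[-3,1,0,0],[0,-1,1,0],[0,3,1,1]] U=[[3,1,2,0],[0,-1,3,-1],[0,0,-3,-3],[0,0,0,1]]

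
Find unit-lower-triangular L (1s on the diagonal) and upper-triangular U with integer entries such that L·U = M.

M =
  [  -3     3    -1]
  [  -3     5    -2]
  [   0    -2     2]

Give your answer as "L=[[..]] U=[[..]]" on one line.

  r1 -= 1·r0 → [0,2,-1]
  r2 -= 0·r0 → [0,-2,2]
  r2 -= -1·r1 → [0,0,1]

L=[[1,0,0],[1,1,0],[0,-1,1]] U=[[-3,3,-1],[0,2,-1],[0,0,1]]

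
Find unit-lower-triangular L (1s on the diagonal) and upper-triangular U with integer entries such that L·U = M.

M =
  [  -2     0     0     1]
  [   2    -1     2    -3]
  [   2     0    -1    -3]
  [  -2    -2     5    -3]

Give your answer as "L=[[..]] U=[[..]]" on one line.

L=[[1,0,0,0],[-1,1,0,0],[-1,0,1,0],[1,2,-1,1]] U=[[-2,0,0,1],[0,-1,2,-2],[0,0,-1,-2],[0,0,0,-2]]

  r1 -= -1·r0 → [0,-1,2,-2]
  r2 -= -1·r0 → [0,0,-1,-2]
  r3 -= 1·r0 → [0,-2,5,-4]
  r2 -= 0·r1 → [0,0,-1,-2]
  r3 -= 2·r1 → [0,0,1,0]
  r3 -= -1·r2 → [0,0,0,-2]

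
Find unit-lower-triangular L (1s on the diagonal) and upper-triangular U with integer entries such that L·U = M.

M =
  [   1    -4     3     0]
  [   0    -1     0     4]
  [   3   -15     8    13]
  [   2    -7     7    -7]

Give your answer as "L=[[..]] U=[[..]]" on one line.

  R1 -= 0·R0 → [0,-1,0,4]
  R2 -= 3·R0 → [0,-3,-1,13]
  R3 -= 2·R0 → [0,1,1,-7]
  R2 -= 3·R1 → [0,0,-1,1]
  R3 -= -1·R1 → [0,0,1,-3]
  R3 -= -1·R2 → [0,0,0,-2]

L=[[1,0,0,0],[0,1,0,0],[3,3,1,0],[2,-1,-1,1]] U=[[1,-4,3,0],[0,-1,0,4],[0,0,-1,1],[0,0,0,-2]]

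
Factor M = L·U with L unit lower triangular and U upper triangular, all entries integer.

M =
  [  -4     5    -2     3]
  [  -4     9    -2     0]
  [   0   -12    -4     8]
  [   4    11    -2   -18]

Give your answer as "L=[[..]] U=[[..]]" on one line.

L=[[1,0,0,0],[1,1,0,0],[0,-3,1,0],[-1,4,1,1]] U=[[-4,5,-2,3],[0,4,0,-3],[0,0,-4,-1],[0,0,0,-2]]

  row1 -= 1·row0 → [0,4,0,-3]
  row2 -= 0·row0 → [0,-12,-4,8]
  row3 -= -1·row0 → [0,16,-4,-15]
  row2 -= -3·row1 → [0,0,-4,-1]
  row3 -= 4·row1 → [0,0,-4,-3]
  row3 -= 1·row2 → [0,0,0,-2]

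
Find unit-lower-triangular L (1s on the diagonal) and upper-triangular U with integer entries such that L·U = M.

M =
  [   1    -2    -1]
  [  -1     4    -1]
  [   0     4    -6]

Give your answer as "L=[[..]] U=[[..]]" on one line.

L=[[1,0,0],[-1,1,0],[0,2,1]] U=[[1,-2,-1],[0,2,-2],[0,0,-2]]

  row1 -= -1·row0 → [0,2,-2]
  row2 -= 0·row0 → [0,4,-6]
  row2 -= 2·row1 → [0,0,-2]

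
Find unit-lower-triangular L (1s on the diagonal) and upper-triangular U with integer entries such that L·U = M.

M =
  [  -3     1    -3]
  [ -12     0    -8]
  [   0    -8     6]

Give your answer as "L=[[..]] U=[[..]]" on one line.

L=[[1,0,0],[4,1,0],[0,2,1]] U=[[-3,1,-3],[0,-4,4],[0,0,-2]]

  r1 -= 4·r0 → [0,-4,4]
  r2 -= 0·r0 → [0,-8,6]
  r2 -= 2·r1 → [0,0,-2]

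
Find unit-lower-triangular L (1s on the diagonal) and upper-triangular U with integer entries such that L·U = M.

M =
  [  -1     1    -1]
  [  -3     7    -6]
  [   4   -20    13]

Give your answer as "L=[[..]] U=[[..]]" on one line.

  row1 -= 3·row0 → [0,4,-3]
  row2 -= -4·row0 → [0,-16,9]
  row2 -= -4·row1 → [0,0,-3]

L=[[1,0,0],[3,1,0],[-4,-4,1]] U=[[-1,1,-1],[0,4,-3],[0,0,-3]]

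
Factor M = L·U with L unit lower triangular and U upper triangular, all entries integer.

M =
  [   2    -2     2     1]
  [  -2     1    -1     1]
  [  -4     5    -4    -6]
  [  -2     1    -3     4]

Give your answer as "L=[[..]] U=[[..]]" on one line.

  row1 -= -1·row0 → [0,-1,1,2]
  row2 -= -2·row0 → [0,1,0,-4]
  row3 -= -1·row0 → [0,-1,-1,5]
  row2 -= -1·row1 → [0,0,1,-2]
  row3 -= 1·row1 → [0,0,-2,3]
  row3 -= -2·row2 → [0,0,0,-1]

L=[[1,0,0,0],[-1,1,0,0],[-2,-1,1,0],[-1,1,-2,1]] U=[[2,-2,2,1],[0,-1,1,2],[0,0,1,-2],[0,0,0,-1]]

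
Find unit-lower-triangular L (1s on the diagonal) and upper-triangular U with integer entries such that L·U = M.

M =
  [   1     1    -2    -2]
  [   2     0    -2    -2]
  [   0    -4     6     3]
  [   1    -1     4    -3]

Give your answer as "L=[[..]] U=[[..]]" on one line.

  R1 -= 2·R0 → [0,-2,2,2]
  R2 -= 0·R0 → [0,-4,6,3]
  R3 -= 1·R0 → [0,-2,6,-1]
  R2 -= 2·R1 → [0,0,2,-1]
  R3 -= 1·R1 → [0,0,4,-3]
  R3 -= 2·R2 → [0,0,0,-1]

L=[[1,0,0,0],[2,1,0,0],[0,2,1,0],[1,1,2,1]] U=[[1,1,-2,-2],[0,-2,2,2],[0,0,2,-1],[0,0,0,-1]]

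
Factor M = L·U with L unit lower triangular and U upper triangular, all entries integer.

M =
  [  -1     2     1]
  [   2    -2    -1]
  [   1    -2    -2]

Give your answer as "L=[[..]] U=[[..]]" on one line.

  r1 -= -2·r0 → [0,2,1]
  r2 -= -1·r0 → [0,0,-1]
  r2 -= 0·r1 → [0,0,-1]

L=[[1,0,0],[-2,1,0],[-1,0,1]] U=[[-1,2,1],[0,2,1],[0,0,-1]]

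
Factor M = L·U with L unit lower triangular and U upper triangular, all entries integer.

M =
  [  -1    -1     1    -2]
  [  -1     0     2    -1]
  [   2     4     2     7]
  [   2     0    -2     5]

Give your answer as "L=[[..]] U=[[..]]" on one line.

L=[[1,0,0,0],[1,1,0,0],[-2,2,1,0],[-2,-2,1,1]] U=[[-1,-1,1,-2],[0,1,1,1],[0,0,2,1],[0,0,0,2]]

  r1 -= 1·r0 → [0,1,1,1]
  r2 -= -2·r0 → [0,2,4,3]
  r3 -= -2·r0 → [0,-2,0,1]
  r2 -= 2·r1 → [0,0,2,1]
  r3 -= -2·r1 → [0,0,2,3]
  r3 -= 1·r2 → [0,0,0,2]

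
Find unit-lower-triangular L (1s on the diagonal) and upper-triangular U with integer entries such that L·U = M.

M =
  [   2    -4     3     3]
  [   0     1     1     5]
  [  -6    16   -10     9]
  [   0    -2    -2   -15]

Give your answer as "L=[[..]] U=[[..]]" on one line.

  R1 -= 0·R0 → [0,1,1,5]
  R2 -= -3·R0 → [0,4,-1,18]
  R3 -= 0·R0 → [0,-2,-2,-15]
  R2 -= 4·R1 → [0,0,-5,-2]
  R3 -= -2·R1 → [0,0,0,-5]
  R3 -= 0·R2 → [0,0,0,-5]

L=[[1,0,0,0],[0,1,0,0],[-3,4,1,0],[0,-2,0,1]] U=[[2,-4,3,3],[0,1,1,5],[0,0,-5,-2],[0,0,0,-5]]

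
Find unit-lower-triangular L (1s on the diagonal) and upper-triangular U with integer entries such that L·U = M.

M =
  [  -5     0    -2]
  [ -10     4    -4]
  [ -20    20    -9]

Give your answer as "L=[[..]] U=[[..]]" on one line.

  r1 -= 2·r0 → [0,4,0]
  r2 -= 4·r0 → [0,20,-1]
  r2 -= 5·r1 → [0,0,-1]

L=[[1,0,0],[2,1,0],[4,5,1]] U=[[-5,0,-2],[0,4,0],[0,0,-1]]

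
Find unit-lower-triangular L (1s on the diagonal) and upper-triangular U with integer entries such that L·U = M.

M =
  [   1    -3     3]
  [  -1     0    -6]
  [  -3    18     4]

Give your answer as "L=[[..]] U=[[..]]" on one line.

  r1 -= -1·r0 → [0,-3,-3]
  r2 -= -3·r0 → [0,9,13]
  r2 -= -3·r1 → [0,0,4]

L=[[1,0,0],[-1,1,0],[-3,-3,1]] U=[[1,-3,3],[0,-3,-3],[0,0,4]]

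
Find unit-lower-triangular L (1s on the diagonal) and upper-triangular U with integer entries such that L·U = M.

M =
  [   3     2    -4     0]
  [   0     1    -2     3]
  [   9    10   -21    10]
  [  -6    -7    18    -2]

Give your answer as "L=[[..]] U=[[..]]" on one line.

  r1 -= 0·r0 → [0,1,-2,3]
  r2 -= 3·r0 → [0,4,-9,10]
  r3 -= -2·r0 → [0,-3,10,-2]
  r2 -= 4·r1 → [0,0,-1,-2]
  r3 -= -3·r1 → [0,0,4,7]
  r3 -= -4·r2 → [0,0,0,-1]

L=[[1,0,0,0],[0,1,0,0],[3,4,1,0],[-2,-3,-4,1]] U=[[3,2,-4,0],[0,1,-2,3],[0,0,-1,-2],[0,0,0,-1]]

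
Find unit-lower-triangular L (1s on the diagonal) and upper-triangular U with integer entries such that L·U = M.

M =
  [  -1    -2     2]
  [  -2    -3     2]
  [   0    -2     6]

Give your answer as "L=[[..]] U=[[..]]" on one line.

  row1 -= 2·row0 → [0,1,-2]
  row2 -= 0·row0 → [0,-2,6]
  row2 -= -2·row1 → [0,0,2]

L=[[1,0,0],[2,1,0],[0,-2,1]] U=[[-1,-2,2],[0,1,-2],[0,0,2]]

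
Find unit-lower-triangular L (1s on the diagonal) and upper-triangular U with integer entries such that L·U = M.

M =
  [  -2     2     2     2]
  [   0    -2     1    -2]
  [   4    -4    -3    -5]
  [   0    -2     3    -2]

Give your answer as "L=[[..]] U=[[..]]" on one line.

  R1 -= 0·R0 → [0,-2,1,-2]
  R2 -= -2·R0 → [0,0,1,-1]
  R3 -= 0·R0 → [0,-2,3,-2]
  R2 -= 0·R1 → [0,0,1,-1]
  R3 -= 1·R1 → [0,0,2,0]
  R3 -= 2·R2 → [0,0,0,2]

L=[[1,0,0,0],[0,1,0,0],[-2,0,1,0],[0,1,2,1]] U=[[-2,2,2,2],[0,-2,1,-2],[0,0,1,-1],[0,0,0,2]]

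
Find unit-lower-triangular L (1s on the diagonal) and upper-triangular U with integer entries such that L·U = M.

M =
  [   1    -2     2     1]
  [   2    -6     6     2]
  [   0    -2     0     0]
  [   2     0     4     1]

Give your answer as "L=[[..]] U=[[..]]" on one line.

  r1 -= 2·r0 → [0,-2,2,0]
  r2 -= 0·r0 → [0,-2,0,0]
  r3 -= 2·r0 → [0,4,0,-1]
  r2 -= 1·r1 → [0,0,-2,0]
  r3 -= -2·r1 → [0,0,4,-1]
  r3 -= -2·r2 → [0,0,0,-1]

L=[[1,0,0,0],[2,1,0,0],[0,1,1,0],[2,-2,-2,1]] U=[[1,-2,2,1],[0,-2,2,0],[0,0,-2,0],[0,0,0,-1]]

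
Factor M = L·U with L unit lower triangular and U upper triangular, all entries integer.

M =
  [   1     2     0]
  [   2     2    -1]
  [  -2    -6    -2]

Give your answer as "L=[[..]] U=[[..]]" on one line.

L=[[1,0,0],[2,1,0],[-2,1,1]] U=[[1,2,0],[0,-2,-1],[0,0,-1]]

  row1 -= 2·row0 → [0,-2,-1]
  row2 -= -2·row0 → [0,-2,-2]
  row2 -= 1·row1 → [0,0,-1]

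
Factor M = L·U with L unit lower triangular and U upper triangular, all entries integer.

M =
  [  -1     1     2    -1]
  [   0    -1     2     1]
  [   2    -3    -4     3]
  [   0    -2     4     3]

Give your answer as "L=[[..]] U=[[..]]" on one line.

  r1 -= 0·r0 → [0,-1,2,1]
  r2 -= -2·r0 → [0,-1,0,1]
  r3 -= 0·r0 → [0,-2,4,3]
  r2 -= 1·r1 → [0,0,-2,0]
  r3 -= 2·r1 → [0,0,0,1]
  r3 -= 0·r2 → [0,0,0,1]

L=[[1,0,0,0],[0,1,0,0],[-2,1,1,0],[0,2,0,1]] U=[[-1,1,2,-1],[0,-1,2,1],[0,0,-2,0],[0,0,0,1]]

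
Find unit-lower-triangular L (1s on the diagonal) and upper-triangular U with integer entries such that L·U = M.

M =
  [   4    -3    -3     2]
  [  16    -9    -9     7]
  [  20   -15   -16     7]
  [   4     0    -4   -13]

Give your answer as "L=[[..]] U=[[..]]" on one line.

  row1 -= 4·row0 → [0,3,3,-1]
  row2 -= 5·row0 → [0,0,-1,-3]
  row3 -= 1·row0 → [0,3,-1,-15]
  row2 -= 0·row1 → [0,0,-1,-3]
  row3 -= 1·row1 → [0,0,-4,-14]
  row3 -= 4·row2 → [0,0,0,-2]

L=[[1,0,0,0],[4,1,0,0],[5,0,1,0],[1,1,4,1]] U=[[4,-3,-3,2],[0,3,3,-1],[0,0,-1,-3],[0,0,0,-2]]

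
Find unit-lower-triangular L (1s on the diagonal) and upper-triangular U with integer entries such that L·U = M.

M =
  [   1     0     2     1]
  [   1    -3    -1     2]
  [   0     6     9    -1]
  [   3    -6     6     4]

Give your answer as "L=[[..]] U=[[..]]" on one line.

L=[[1,0,0,0],[1,1,0,0],[0,-2,1,0],[3,2,2,1]] U=[[1,0,2,1],[0,-3,-3,1],[0,0,3,1],[0,0,0,-3]]

  row1 -= 1·row0 → [0,-3,-3,1]
  row2 -= 0·row0 → [0,6,9,-1]
  row3 -= 3·row0 → [0,-6,0,1]
  row2 -= -2·row1 → [0,0,3,1]
  row3 -= 2·row1 → [0,0,6,-1]
  row3 -= 2·row2 → [0,0,0,-3]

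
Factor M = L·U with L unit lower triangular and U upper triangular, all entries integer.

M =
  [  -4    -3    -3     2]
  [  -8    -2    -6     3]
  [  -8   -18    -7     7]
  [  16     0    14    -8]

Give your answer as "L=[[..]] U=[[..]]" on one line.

  r1 -= 2·r0 → [0,4,0,-1]
  r2 -= 2·r0 → [0,-12,-1,3]
  r3 -= -4·r0 → [0,-12,2,0]
  r2 -= -3·r1 → [0,0,-1,0]
  r3 -= -3·r1 → [0,0,2,-3]
  r3 -= -2·r2 → [0,0,0,-3]

L=[[1,0,0,0],[2,1,0,0],[2,-3,1,0],[-4,-3,-2,1]] U=[[-4,-3,-3,2],[0,4,0,-1],[0,0,-1,0],[0,0,0,-3]]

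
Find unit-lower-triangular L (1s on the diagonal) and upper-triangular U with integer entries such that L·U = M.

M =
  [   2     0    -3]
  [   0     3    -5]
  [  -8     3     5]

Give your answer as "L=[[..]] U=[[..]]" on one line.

L=[[1,0,0],[0,1,0],[-4,1,1]] U=[[2,0,-3],[0,3,-5],[0,0,-2]]

  r1 -= 0·r0 → [0,3,-5]
  r2 -= -4·r0 → [0,3,-7]
  r2 -= 1·r1 → [0,0,-2]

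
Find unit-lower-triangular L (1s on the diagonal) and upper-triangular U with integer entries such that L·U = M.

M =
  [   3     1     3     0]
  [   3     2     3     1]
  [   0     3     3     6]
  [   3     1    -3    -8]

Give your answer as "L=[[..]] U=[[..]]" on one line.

  r1 -= 1·r0 → [0,1,0,1]
  r2 -= 0·r0 → [0,3,3,6]
  r3 -= 1·r0 → [0,0,-6,-8]
  r2 -= 3·r1 → [0,0,3,3]
  r3 -= 0·r1 → [0,0,-6,-8]
  r3 -= -2·r2 → [0,0,0,-2]

L=[[1,0,0,0],[1,1,0,0],[0,3,1,0],[1,0,-2,1]] U=[[3,1,3,0],[0,1,0,1],[0,0,3,3],[0,0,0,-2]]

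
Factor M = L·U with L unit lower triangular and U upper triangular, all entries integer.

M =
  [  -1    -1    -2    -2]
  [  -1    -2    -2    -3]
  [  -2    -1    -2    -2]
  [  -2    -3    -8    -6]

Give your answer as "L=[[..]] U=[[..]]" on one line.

L=[[1,0,0,0],[1,1,0,0],[2,-1,1,0],[2,1,-2,1]] U=[[-1,-1,-2,-2],[0,-1,0,-1],[0,0,2,1],[0,0,0,1]]

  R1 -= 1·R0 → [0,-1,0,-1]
  R2 -= 2·R0 → [0,1,2,2]
  R3 -= 2·R0 → [0,-1,-4,-2]
  R2 -= -1·R1 → [0,0,2,1]
  R3 -= 1·R1 → [0,0,-4,-1]
  R3 -= -2·R2 → [0,0,0,1]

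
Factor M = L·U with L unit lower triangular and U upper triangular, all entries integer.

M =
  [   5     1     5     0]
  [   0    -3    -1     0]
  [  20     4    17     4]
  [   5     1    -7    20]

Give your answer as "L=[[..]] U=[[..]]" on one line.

L=[[1,0,0,0],[0,1,0,0],[4,0,1,0],[1,0,4,1]] U=[[5,1,5,0],[0,-3,-1,0],[0,0,-3,4],[0,0,0,4]]

  R1 -= 0·R0 → [0,-3,-1,0]
  R2 -= 4·R0 → [0,0,-3,4]
  R3 -= 1·R0 → [0,0,-12,20]
  R2 -= 0·R1 → [0,0,-3,4]
  R3 -= 0·R1 → [0,0,-12,20]
  R3 -= 4·R2 → [0,0,0,4]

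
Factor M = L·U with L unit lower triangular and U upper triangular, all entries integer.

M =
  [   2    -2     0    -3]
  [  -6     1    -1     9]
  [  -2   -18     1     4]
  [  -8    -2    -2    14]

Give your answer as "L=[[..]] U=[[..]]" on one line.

  row1 -= -3·row0 → [0,-5,-1,0]
  row2 -= -1·row0 → [0,-20,1,1]
  row3 -= -4·row0 → [0,-10,-2,2]
  row2 -= 4·row1 → [0,0,5,1]
  row3 -= 2·row1 → [0,0,0,2]
  row3 -= 0·row2 → [0,0,0,2]

L=[[1,0,0,0],[-3,1,0,0],[-1,4,1,0],[-4,2,0,1]] U=[[2,-2,0,-3],[0,-5,-1,0],[0,0,5,1],[0,0,0,2]]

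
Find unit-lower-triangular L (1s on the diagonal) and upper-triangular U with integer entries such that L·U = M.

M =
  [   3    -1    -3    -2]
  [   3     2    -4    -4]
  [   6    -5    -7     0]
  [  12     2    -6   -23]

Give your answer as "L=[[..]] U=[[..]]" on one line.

  R1 -= 1·R0 → [0,3,-1,-2]
  R2 -= 2·R0 → [0,-3,-1,4]
  R3 -= 4·R0 → [0,6,6,-15]
  R2 -= -1·R1 → [0,0,-2,2]
  R3 -= 2·R1 → [0,0,8,-11]
  R3 -= -4·R2 → [0,0,0,-3]

L=[[1,0,0,0],[1,1,0,0],[2,-1,1,0],[4,2,-4,1]] U=[[3,-1,-3,-2],[0,3,-1,-2],[0,0,-2,2],[0,0,0,-3]]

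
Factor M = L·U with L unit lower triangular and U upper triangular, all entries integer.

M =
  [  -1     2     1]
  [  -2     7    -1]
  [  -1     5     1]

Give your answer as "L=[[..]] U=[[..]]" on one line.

  r1 -= 2·r0 → [0,3,-3]
  r2 -= 1·r0 → [0,3,0]
  r2 -= 1·r1 → [0,0,3]

L=[[1,0,0],[2,1,0],[1,1,1]] U=[[-1,2,1],[0,3,-3],[0,0,3]]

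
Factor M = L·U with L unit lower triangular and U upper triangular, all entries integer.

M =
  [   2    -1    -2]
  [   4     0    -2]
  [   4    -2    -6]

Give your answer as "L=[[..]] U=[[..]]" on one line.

L=[[1,0,0],[2,1,0],[2,0,1]] U=[[2,-1,-2],[0,2,2],[0,0,-2]]

  row1 -= 2·row0 → [0,2,2]
  row2 -= 2·row0 → [0,0,-2]
  row2 -= 0·row1 → [0,0,-2]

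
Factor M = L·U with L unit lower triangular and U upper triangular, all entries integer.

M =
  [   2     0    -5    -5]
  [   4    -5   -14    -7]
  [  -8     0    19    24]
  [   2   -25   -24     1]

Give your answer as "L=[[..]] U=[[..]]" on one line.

  R1 -= 2·R0 → [0,-5,-4,3]
  R2 -= -4·R0 → [0,0,-1,4]
  R3 -= 1·R0 → [0,-25,-19,6]
  R2 -= 0·R1 → [0,0,-1,4]
  R3 -= 5·R1 → [0,0,1,-9]
  R3 -= -1·R2 → [0,0,0,-5]

L=[[1,0,0,0],[2,1,0,0],[-4,0,1,0],[1,5,-1,1]] U=[[2,0,-5,-5],[0,-5,-4,3],[0,0,-1,4],[0,0,0,-5]]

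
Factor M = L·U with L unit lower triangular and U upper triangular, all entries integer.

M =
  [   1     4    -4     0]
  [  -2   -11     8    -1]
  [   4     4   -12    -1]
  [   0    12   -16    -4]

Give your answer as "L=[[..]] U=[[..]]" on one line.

  r1 -= -2·r0 → [0,-3,0,-1]
  r2 -= 4·r0 → [0,-12,4,-1]
  r3 -= 0·r0 → [0,12,-16,-4]
  r2 -= 4·r1 → [0,0,4,3]
  r3 -= -4·r1 → [0,0,-16,-8]
  r3 -= -4·r2 → [0,0,0,4]

L=[[1,0,0,0],[-2,1,0,0],[4,4,1,0],[0,-4,-4,1]] U=[[1,4,-4,0],[0,-3,0,-1],[0,0,4,3],[0,0,0,4]]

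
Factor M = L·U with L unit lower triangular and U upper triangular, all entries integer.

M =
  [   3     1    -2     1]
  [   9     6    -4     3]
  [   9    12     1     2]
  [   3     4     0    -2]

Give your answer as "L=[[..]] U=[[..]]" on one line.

L=[[1,0,0,0],[3,1,0,0],[3,3,1,0],[1,1,0,1]] U=[[3,1,-2,1],[0,3,2,0],[0,0,1,-1],[0,0,0,-3]]

  row1 -= 3·row0 → [0,3,2,0]
  row2 -= 3·row0 → [0,9,7,-1]
  row3 -= 1·row0 → [0,3,2,-3]
  row2 -= 3·row1 → [0,0,1,-1]
  row3 -= 1·row1 → [0,0,0,-3]
  row3 -= 0·row2 → [0,0,0,-3]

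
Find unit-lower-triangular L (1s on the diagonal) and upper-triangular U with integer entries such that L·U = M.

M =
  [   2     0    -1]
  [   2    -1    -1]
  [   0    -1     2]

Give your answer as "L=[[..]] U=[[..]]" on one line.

L=[[1,0,0],[1,1,0],[0,1,1]] U=[[2,0,-1],[0,-1,0],[0,0,2]]

  R1 -= 1·R0 → [0,-1,0]
  R2 -= 0·R0 → [0,-1,2]
  R2 -= 1·R1 → [0,0,2]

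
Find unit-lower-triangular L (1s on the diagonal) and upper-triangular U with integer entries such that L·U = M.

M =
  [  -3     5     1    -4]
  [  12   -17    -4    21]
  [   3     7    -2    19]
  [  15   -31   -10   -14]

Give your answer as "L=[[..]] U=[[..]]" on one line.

  r1 -= -4·r0 → [0,3,0,5]
  r2 -= -1·r0 → [0,12,-1,15]
  r3 -= -5·r0 → [0,-6,-5,-34]
  r2 -= 4·r1 → [0,0,-1,-5]
  r3 -= -2·r1 → [0,0,-5,-24]
  r3 -= 5·r2 → [0,0,0,1]

L=[[1,0,0,0],[-4,1,0,0],[-1,4,1,0],[-5,-2,5,1]] U=[[-3,5,1,-4],[0,3,0,5],[0,0,-1,-5],[0,0,0,1]]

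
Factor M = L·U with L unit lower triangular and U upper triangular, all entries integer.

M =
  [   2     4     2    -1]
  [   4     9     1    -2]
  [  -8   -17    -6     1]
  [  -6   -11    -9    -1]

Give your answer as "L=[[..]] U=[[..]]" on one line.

L=[[1,0,0,0],[2,1,0,0],[-4,-1,1,0],[-3,1,0,1]] U=[[2,4,2,-1],[0,1,-3,0],[0,0,-1,-3],[0,0,0,-4]]

  r1 -= 2·r0 → [0,1,-3,0]
  r2 -= -4·r0 → [0,-1,2,-3]
  r3 -= -3·r0 → [0,1,-3,-4]
  r2 -= -1·r1 → [0,0,-1,-3]
  r3 -= 1·r1 → [0,0,0,-4]
  r3 -= 0·r2 → [0,0,0,-4]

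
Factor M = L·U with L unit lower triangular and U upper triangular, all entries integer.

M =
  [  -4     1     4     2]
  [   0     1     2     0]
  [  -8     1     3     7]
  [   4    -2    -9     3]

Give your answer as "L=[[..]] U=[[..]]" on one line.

L=[[1,0,0,0],[0,1,0,0],[2,-1,1,0],[-1,-1,1,1]] U=[[-4,1,4,2],[0,1,2,0],[0,0,-3,3],[0,0,0,2]]

  row1 -= 0·row0 → [0,1,2,0]
  row2 -= 2·row0 → [0,-1,-5,3]
  row3 -= -1·row0 → [0,-1,-5,5]
  row2 -= -1·row1 → [0,0,-3,3]
  row3 -= -1·row1 → [0,0,-3,5]
  row3 -= 1·row2 → [0,0,0,2]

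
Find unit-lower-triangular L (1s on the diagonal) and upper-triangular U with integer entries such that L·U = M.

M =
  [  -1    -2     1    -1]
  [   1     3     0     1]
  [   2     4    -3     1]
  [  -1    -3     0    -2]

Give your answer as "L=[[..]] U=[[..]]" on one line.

  row1 -= -1·row0 → [0,1,1,0]
  row2 -= -2·row0 → [0,0,-1,-1]
  row3 -= 1·row0 → [0,-1,-1,-1]
  row2 -= 0·row1 → [0,0,-1,-1]
  row3 -= -1·row1 → [0,0,0,-1]
  row3 -= 0·row2 → [0,0,0,-1]

L=[[1,0,0,0],[-1,1,0,0],[-2,0,1,0],[1,-1,0,1]] U=[[-1,-2,1,-1],[0,1,1,0],[0,0,-1,-1],[0,0,0,-1]]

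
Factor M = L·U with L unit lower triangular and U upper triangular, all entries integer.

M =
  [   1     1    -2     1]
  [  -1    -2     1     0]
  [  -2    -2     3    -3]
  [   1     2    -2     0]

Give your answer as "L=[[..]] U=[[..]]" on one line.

L=[[1,0,0,0],[-1,1,0,0],[-2,0,1,0],[1,-1,1,1]] U=[[1,1,-2,1],[0,-1,-1,1],[0,0,-1,-1],[0,0,0,1]]

  R1 -= -1·R0 → [0,-1,-1,1]
  R2 -= -2·R0 → [0,0,-1,-1]
  R3 -= 1·R0 → [0,1,0,-1]
  R2 -= 0·R1 → [0,0,-1,-1]
  R3 -= -1·R1 → [0,0,-1,0]
  R3 -= 1·R2 → [0,0,0,1]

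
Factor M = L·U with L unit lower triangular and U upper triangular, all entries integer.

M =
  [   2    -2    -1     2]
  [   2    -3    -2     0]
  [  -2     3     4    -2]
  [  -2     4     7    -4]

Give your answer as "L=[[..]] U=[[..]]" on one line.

L=[[1,0,0,0],[1,1,0,0],[-1,-1,1,0],[-1,-2,2,1]] U=[[2,-2,-1,2],[0,-1,-1,-2],[0,0,2,-2],[0,0,0,-2]]

  r1 -= 1·r0 → [0,-1,-1,-2]
  r2 -= -1·r0 → [0,1,3,0]
  r3 -= -1·r0 → [0,2,6,-2]
  r2 -= -1·r1 → [0,0,2,-2]
  r3 -= -2·r1 → [0,0,4,-6]
  r3 -= 2·r2 → [0,0,0,-2]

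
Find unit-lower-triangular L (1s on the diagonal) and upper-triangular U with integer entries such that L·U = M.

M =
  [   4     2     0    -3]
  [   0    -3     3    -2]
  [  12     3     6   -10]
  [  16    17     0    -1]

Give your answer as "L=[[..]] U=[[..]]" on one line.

  R1 -= 0·R0 → [0,-3,3,-2]
  R2 -= 3·R0 → [0,-3,6,-1]
  R3 -= 4·R0 → [0,9,0,11]
  R2 -= 1·R1 → [0,0,3,1]
  R3 -= -3·R1 → [0,0,9,5]
  R3 -= 3·R2 → [0,0,0,2]

L=[[1,0,0,0],[0,1,0,0],[3,1,1,0],[4,-3,3,1]] U=[[4,2,0,-3],[0,-3,3,-2],[0,0,3,1],[0,0,0,2]]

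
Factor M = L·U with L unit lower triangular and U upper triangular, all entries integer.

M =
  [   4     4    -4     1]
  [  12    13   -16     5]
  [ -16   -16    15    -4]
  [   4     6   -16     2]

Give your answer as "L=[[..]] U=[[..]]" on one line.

L=[[1,0,0,0],[3,1,0,0],[-4,0,1,0],[1,2,4,1]] U=[[4,4,-4,1],[0,1,-4,2],[0,0,-1,0],[0,0,0,-3]]

  R1 -= 3·R0 → [0,1,-4,2]
  R2 -= -4·R0 → [0,0,-1,0]
  R3 -= 1·R0 → [0,2,-12,1]
  R2 -= 0·R1 → [0,0,-1,0]
  R3 -= 2·R1 → [0,0,-4,-3]
  R3 -= 4·R2 → [0,0,0,-3]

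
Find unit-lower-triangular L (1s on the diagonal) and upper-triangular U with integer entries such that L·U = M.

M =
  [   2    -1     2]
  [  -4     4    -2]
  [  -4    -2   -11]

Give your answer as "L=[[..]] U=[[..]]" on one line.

L=[[1,0,0],[-2,1,0],[-2,-2,1]] U=[[2,-1,2],[0,2,2],[0,0,-3]]

  row1 -= -2·row0 → [0,2,2]
  row2 -= -2·row0 → [0,-4,-7]
  row2 -= -2·row1 → [0,0,-3]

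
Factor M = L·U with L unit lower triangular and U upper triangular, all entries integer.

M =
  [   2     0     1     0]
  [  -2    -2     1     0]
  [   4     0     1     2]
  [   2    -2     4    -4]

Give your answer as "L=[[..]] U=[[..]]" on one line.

  row1 -= -1·row0 → [0,-2,2,0]
  row2 -= 2·row0 → [0,0,-1,2]
  row3 -= 1·row0 → [0,-2,3,-4]
  row2 -= 0·row1 → [0,0,-1,2]
  row3 -= 1·row1 → [0,0,1,-4]
  row3 -= -1·row2 → [0,0,0,-2]

L=[[1,0,0,0],[-1,1,0,0],[2,0,1,0],[1,1,-1,1]] U=[[2,0,1,0],[0,-2,2,0],[0,0,-1,2],[0,0,0,-2]]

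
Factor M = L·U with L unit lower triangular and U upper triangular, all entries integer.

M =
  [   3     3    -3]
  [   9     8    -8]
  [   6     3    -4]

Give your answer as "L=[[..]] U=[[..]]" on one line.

L=[[1,0,0],[3,1,0],[2,3,1]] U=[[3,3,-3],[0,-1,1],[0,0,-1]]

  row1 -= 3·row0 → [0,-1,1]
  row2 -= 2·row0 → [0,-3,2]
  row2 -= 3·row1 → [0,0,-1]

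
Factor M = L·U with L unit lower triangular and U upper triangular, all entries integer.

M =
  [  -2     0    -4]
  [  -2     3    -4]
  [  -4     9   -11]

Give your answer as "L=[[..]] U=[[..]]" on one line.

L=[[1,0,0],[1,1,0],[2,3,1]] U=[[-2,0,-4],[0,3,0],[0,0,-3]]

  R1 -= 1·R0 → [0,3,0]
  R2 -= 2·R0 → [0,9,-3]
  R2 -= 3·R1 → [0,0,-3]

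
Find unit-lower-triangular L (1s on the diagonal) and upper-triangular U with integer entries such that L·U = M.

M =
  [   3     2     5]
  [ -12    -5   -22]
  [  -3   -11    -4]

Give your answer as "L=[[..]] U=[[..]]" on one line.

L=[[1,0,0],[-4,1,0],[-1,-3,1]] U=[[3,2,5],[0,3,-2],[0,0,-5]]

  R1 -= -4·R0 → [0,3,-2]
  R2 -= -1·R0 → [0,-9,1]
  R2 -= -3·R1 → [0,0,-5]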